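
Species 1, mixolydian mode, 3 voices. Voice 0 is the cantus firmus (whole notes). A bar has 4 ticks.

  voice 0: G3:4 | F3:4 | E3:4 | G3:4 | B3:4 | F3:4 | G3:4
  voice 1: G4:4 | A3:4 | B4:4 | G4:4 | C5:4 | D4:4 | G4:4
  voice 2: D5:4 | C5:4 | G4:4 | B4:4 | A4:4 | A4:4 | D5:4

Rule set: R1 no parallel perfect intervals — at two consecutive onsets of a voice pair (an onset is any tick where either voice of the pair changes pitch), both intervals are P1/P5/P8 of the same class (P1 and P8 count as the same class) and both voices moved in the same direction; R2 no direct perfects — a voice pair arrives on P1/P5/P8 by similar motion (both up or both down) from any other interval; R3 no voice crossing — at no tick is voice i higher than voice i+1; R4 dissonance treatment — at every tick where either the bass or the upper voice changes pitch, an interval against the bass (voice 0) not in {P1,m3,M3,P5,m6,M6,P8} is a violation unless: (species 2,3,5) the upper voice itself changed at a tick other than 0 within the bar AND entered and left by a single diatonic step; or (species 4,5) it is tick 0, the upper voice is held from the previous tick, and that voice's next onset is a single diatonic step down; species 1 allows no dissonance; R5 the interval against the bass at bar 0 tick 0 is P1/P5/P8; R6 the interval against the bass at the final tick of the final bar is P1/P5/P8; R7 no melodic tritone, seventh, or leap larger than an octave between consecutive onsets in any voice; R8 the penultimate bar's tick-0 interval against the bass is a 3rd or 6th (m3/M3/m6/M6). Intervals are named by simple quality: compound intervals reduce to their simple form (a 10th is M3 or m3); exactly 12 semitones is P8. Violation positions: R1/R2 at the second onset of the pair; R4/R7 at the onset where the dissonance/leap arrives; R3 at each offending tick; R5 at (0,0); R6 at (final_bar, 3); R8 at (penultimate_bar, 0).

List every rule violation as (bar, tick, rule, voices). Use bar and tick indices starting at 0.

(1, 0, R1, (0, 2))
(1, 0, R7, (1,))
(2, 0, R3, (1, 2))
(2, 0, R7, (1,))
(2, 1, R3, (1, 2))
(2, 2, R3, (1, 2))
(2, 3, R3, (1, 2))
(4, 0, R3, (1, 2))
(4, 0, R4, (0, 1))
(4, 0, R4, (0, 2))
(4, 1, R3, (1, 2))
(4, 2, R3, (1, 2))
(4, 3, R3, (1, 2))
(5, 0, R7, (0,))
(5, 0, R7, (1,))
(6, 0, R1, (1, 2))
(6, 0, R2, (0, 1))
(6, 0, R2, (0, 2))

bar 0: v0=G3 v1=G4 v2=D5 downbeat P5
bar 1: v0=F3 v1=A3 v2=C5 downbeat P5
bar 2: v0=E3 v1=B4 v2=G4 downbeat m3
bar 3: v0=G3 v1=G4 v2=B4 downbeat M3
bar 4: v0=B3 v1=C5 v2=A4 downbeat m7
bar 5: v0=F3 v1=D4 v2=A4 downbeat M3
bar 6: v0=G3 v1=G4 v2=D5 downbeat P5
  -> R1 @ bar 1 tick 0 v(0, 2): G3/D5 P5 -> F3/C5 P5 similar
  -> R7 @ bar 1 tick 0 v(1,): G4->A3 leap 10st
  -> R3 @ bar 2 tick 0 v(1, 2): B4 above G4
  -> R7 @ bar 2 tick 0 v(1,): A3->B4 leap 14st
  -> R3 @ bar 2 tick 1 v(1, 2): B4 above G4
  -> R3 @ bar 2 tick 2 v(1, 2): B4 above G4
  -> R3 @ bar 2 tick 3 v(1, 2): B4 above G4
  -> R3 @ bar 4 tick 0 v(1, 2): C5 above A4
  -> R4 @ bar 4 tick 0 v(0, 1): B3/C5 m2 untreated
  -> R4 @ bar 4 tick 0 v(0, 2): B3/A4 m7 untreated
  -> R3 @ bar 4 tick 1 v(1, 2): C5 above A4
  -> R3 @ bar 4 tick 2 v(1, 2): C5 above A4
  -> R3 @ bar 4 tick 3 v(1, 2): C5 above A4
  -> R7 @ bar 5 tick 0 v(0,): B3->F3 leap 6st
  -> R7 @ bar 5 tick 0 v(1,): C5->D4 leap 10st
  -> R1 @ bar 6 tick 0 v(1, 2): D4/A4 P5 -> G4/D5 P5 similar
  -> R2 @ bar 6 tick 0 v(0, 1): F3/D4 M6 -> G3/G4 P8 similar
  -> R2 @ bar 6 tick 0 v(0, 2): F3/A4 M3 -> G3/D5 P5 similar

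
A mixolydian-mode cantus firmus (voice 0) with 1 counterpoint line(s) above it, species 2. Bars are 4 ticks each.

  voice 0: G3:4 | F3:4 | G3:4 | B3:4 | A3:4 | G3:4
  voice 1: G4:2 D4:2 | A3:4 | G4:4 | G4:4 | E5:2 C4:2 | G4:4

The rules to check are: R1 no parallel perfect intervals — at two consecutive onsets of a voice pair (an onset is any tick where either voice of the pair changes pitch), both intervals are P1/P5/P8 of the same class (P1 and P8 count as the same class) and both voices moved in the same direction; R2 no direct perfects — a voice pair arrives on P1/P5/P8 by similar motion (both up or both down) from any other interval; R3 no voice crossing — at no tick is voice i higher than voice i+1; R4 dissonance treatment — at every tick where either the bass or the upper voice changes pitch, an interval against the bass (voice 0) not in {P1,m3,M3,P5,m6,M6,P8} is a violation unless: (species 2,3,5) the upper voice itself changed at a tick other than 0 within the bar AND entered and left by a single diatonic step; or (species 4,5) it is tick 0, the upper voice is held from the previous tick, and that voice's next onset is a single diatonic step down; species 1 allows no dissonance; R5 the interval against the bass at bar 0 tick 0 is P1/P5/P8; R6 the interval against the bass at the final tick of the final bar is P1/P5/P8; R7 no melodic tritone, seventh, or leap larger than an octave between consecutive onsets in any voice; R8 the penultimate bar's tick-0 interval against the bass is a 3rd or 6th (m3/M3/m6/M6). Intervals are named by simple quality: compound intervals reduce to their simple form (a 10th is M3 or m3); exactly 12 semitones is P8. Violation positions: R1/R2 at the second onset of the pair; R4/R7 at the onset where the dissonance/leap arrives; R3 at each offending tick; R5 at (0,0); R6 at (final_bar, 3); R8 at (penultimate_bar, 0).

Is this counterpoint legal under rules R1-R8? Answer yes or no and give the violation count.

No (4 violations)

bar 0: v0=G3 v1=G4 (P8)
bar 1: v0=F3 v1=A3 (M3)
bar 2: v0=G3 v1=G4 (P8)
bar 3: v0=B3 v1=G4 (m6)
bar 4: v0=A3 v1=E5 (P5)
bar 5: v0=G3 v1=G4 (P8)
  R2 @ bar2.0: F3/A3 M3 -> G3/G4 P8 similar
  R7 @ bar2.0: A3->G4 leap 10st
  R8 @ bar4.0: penult P5 not 3rd/6th
  R7 @ bar4.2: E5->C4 leap 16st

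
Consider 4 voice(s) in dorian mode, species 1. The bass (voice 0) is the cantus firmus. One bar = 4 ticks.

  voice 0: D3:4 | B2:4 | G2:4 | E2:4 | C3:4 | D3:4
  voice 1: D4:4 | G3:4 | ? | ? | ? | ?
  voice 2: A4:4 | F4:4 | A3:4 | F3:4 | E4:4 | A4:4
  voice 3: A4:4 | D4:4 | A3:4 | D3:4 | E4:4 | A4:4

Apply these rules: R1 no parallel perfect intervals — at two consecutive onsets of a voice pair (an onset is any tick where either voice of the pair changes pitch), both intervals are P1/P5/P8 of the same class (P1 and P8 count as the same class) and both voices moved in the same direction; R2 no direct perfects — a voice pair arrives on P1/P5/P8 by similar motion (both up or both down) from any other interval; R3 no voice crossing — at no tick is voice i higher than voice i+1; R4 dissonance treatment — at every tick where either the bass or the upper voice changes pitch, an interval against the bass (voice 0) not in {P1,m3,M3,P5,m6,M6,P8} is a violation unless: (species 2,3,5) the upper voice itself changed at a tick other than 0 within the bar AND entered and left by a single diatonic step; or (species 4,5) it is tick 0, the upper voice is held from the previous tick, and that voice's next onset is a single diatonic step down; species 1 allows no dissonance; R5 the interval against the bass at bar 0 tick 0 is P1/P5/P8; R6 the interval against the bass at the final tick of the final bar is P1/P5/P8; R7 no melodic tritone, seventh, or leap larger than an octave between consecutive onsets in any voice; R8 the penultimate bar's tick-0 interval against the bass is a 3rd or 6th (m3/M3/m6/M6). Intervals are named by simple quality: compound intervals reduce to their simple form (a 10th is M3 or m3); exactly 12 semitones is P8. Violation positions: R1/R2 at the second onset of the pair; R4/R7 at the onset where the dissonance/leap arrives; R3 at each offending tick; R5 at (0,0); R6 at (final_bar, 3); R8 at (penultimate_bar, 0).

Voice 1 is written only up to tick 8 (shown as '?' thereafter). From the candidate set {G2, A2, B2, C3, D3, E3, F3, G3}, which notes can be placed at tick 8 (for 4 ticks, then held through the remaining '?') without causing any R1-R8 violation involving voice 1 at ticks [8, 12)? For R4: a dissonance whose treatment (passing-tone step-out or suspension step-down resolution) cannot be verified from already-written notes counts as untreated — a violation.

{B2, E3, G3}

G2: violates R2
A2: violates R2,R4,R7
B2: legal
C3: violates R4
D3: violates R1,R2
E3: legal
F3: violates R4
G3: legal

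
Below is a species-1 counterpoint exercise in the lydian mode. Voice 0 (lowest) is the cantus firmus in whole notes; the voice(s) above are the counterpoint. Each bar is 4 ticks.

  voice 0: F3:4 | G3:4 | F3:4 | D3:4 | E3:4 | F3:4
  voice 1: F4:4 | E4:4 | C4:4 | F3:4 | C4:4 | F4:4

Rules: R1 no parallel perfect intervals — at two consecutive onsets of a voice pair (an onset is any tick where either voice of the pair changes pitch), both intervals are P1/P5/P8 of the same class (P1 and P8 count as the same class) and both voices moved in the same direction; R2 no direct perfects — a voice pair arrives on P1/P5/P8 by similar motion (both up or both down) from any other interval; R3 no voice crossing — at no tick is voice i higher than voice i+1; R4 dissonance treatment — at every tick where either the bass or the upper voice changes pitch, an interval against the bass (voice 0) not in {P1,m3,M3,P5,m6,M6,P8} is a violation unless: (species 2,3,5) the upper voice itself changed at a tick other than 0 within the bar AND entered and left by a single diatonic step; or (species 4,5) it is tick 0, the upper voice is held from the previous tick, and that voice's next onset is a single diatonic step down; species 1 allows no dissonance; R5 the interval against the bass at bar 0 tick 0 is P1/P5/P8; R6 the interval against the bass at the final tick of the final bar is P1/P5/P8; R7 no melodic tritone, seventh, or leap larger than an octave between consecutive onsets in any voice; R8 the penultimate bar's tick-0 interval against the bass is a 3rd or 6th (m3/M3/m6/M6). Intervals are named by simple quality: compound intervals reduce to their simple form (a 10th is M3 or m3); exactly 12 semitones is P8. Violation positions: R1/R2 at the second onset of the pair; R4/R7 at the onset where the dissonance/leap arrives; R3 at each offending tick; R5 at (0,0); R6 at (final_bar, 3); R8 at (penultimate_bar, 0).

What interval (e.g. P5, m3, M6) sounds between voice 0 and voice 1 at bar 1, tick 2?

voice 0=G3 voice 1=E4 -> M6

M6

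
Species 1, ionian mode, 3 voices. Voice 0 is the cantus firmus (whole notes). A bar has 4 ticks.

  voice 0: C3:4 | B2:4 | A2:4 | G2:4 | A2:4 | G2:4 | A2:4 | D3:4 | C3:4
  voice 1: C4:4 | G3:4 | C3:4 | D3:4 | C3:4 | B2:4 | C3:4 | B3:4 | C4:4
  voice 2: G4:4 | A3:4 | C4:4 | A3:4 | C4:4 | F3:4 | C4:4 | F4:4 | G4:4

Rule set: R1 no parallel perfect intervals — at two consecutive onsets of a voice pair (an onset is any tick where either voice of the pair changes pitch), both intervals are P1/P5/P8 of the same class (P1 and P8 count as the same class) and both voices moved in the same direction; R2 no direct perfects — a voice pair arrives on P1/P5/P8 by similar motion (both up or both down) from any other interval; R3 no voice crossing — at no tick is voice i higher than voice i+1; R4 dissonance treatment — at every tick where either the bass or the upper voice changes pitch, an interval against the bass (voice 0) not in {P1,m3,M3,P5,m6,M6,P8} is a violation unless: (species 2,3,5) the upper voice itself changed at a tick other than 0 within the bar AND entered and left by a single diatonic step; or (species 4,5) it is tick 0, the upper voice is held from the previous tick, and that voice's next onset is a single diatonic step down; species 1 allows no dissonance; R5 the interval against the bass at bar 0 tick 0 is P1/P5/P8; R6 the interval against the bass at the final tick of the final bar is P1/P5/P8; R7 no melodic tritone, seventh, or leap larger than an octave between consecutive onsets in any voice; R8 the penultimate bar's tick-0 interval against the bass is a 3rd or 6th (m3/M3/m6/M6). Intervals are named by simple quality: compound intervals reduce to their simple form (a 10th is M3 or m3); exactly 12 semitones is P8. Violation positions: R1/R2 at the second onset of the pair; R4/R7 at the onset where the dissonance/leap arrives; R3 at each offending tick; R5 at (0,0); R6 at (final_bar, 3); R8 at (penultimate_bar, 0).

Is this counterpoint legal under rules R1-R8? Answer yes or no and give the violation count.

No (7 violations)

bar 0: v0=C3 v1=C4 v2=G4 (P5)
bar 1: v0=B2 v1=G3 v2=A3 (m7)
bar 2: v0=A2 v1=C3 v2=C4 (m3)
bar 3: v0=G2 v1=D3 v2=A3 (M2)
bar 4: v0=A2 v1=C3 v2=C4 (m3)
bar 5: v0=G2 v1=B2 v2=F3 (m7)
bar 6: v0=A2 v1=C3 v2=C4 (m3)
bar 7: v0=D3 v1=B3 v2=F4 (m3)
bar 8: v0=C3 v1=C4 v2=G4 (P5)
  R4 @ bar1.0: B2/A3 m7 untreated
  R7 @ bar1.0: G4->A3 leap 10st
  R4 @ bar3.0: G2/A3 M2 untreated
  R4 @ bar5.0: G2/F3 m7 untreated
  R2 @ bar6.0: B2/F3 TT -> C3/C4 P8 similar
  R7 @ bar7.0: C3->B3 leap 11st
  R2 @ bar8.0: B3/F4 TT -> C4/G4 P5 similar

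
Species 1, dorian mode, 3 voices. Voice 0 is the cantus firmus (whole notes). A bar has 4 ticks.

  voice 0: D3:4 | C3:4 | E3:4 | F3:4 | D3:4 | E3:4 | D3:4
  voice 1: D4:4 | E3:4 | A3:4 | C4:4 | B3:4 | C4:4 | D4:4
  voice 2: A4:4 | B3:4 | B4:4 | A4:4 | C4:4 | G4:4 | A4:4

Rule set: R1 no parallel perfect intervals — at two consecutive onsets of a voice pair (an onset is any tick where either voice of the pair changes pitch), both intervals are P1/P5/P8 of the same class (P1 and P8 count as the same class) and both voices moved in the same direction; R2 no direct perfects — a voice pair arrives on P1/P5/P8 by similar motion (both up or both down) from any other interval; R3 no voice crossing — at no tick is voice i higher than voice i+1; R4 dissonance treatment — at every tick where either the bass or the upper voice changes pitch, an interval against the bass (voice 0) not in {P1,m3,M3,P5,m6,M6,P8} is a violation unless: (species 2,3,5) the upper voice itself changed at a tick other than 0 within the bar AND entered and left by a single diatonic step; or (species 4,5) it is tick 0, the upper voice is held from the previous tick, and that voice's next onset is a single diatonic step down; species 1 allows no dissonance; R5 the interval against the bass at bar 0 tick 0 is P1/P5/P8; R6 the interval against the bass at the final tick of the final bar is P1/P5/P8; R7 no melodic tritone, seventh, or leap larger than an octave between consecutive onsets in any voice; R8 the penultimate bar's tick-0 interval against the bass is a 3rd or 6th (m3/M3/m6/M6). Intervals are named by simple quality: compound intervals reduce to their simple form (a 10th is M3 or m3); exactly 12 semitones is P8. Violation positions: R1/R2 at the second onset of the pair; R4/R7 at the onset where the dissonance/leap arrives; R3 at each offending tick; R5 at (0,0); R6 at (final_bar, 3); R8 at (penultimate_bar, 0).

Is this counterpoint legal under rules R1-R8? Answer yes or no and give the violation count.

bar 0: v0=D3 v1=D4 v2=A4 (P5)
bar 1: v0=C3 v1=E3 v2=B3 (M7)
bar 2: v0=E3 v1=A3 v2=B4 (P5)
bar 3: v0=F3 v1=C4 v2=A4 (M3)
bar 4: v0=D3 v1=B3 v2=C4 (m7)
bar 5: v0=E3 v1=C4 v2=G4 (m3)
bar 6: v0=D3 v1=D4 v2=A4 (P5)
  R1 @ bar1.0: D4/A4 P5 -> E3/B3 P5 similar
  R4 @ bar1.0: C3/B3 M7 untreated
  R7 @ bar1.0: D4->E3 leap 10st
  R7 @ bar1.0: A4->B3 leap 10st
  R2 @ bar2.0: C3/B3 M7 -> E3/B4 P5 similar
  R4 @ bar2.0: E3/A3 P4 untreated
  R2 @ bar3.0: E3/A3 P4 -> F3/C4 P5 similar
  R4 @ bar4.0: D3/C4 m7 untreated
  R2 @ bar5.0: B3/C4 m2 -> C4/G4 P5 similar
  R1 @ bar6.0: C4/G4 P5 -> D4/A4 P5 similar

No (10 violations)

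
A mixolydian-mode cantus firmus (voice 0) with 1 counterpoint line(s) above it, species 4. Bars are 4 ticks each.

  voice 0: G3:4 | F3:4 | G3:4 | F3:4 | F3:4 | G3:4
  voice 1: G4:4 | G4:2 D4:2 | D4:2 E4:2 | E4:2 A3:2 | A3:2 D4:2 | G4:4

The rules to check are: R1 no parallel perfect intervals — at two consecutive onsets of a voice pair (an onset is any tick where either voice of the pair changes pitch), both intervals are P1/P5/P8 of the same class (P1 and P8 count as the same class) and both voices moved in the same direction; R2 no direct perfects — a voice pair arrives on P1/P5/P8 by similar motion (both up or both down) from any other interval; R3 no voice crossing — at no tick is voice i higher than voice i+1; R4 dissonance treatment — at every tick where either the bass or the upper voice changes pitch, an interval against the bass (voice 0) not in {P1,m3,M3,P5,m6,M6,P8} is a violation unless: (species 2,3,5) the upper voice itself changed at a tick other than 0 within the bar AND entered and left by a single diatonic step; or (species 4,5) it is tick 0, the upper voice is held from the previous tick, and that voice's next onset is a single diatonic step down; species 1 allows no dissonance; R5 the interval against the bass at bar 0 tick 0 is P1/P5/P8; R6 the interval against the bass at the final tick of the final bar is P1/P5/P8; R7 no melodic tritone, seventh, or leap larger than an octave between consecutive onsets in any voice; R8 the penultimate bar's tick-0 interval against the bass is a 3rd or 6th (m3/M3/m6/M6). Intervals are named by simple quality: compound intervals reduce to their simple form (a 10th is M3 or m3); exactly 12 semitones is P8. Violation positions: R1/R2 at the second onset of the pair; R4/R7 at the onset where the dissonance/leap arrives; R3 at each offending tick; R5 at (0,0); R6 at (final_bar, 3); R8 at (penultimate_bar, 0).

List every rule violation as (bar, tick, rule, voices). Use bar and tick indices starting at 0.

bar 0: v0=G3 v1=G4 downbeat P8
bar 1: v0=F3 v1=G4 downbeat M2
bar 2: v0=G3 v1=D4 downbeat P5
bar 3: v0=F3 v1=E4 downbeat M7
bar 4: v0=F3 v1=A3 downbeat M3
bar 5: v0=G3 v1=G4 downbeat P8
  -> R4 @ bar 1 tick 0 v(0, 1): F3/G4 M2 untreated
  -> R4 @ bar 3 tick 0 v(0, 1): F3/E4 M7 untreated
  -> R2 @ bar 5 tick 0 v(0, 1): F3/D4 M6 -> G3/G4 P8 similar

(1, 0, R4, (0, 1))
(3, 0, R4, (0, 1))
(5, 0, R2, (0, 1))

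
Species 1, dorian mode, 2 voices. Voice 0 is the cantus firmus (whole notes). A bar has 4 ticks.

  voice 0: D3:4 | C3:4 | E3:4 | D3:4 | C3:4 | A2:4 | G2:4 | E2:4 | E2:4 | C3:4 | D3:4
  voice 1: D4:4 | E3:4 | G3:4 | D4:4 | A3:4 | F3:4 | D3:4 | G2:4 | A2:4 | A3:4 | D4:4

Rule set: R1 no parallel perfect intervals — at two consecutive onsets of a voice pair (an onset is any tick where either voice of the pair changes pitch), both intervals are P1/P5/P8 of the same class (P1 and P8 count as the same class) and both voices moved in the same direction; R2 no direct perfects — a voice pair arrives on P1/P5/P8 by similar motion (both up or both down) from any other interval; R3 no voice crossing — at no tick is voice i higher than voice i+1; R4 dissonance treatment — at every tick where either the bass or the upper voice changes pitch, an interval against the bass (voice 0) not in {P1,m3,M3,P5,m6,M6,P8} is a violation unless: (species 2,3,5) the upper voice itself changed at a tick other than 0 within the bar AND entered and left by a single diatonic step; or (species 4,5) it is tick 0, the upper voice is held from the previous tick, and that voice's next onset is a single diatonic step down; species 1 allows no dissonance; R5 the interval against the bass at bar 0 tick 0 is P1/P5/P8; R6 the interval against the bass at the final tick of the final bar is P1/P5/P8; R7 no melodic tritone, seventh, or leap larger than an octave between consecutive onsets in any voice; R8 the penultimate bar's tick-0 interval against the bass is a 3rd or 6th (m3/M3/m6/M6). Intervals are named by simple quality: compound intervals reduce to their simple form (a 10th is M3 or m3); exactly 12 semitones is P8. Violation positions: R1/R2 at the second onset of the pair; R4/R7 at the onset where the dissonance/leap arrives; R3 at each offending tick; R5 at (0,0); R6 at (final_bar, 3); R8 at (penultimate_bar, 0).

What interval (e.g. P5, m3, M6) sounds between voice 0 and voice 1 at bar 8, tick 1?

P4

voice 0=E2 voice 1=A2 -> P4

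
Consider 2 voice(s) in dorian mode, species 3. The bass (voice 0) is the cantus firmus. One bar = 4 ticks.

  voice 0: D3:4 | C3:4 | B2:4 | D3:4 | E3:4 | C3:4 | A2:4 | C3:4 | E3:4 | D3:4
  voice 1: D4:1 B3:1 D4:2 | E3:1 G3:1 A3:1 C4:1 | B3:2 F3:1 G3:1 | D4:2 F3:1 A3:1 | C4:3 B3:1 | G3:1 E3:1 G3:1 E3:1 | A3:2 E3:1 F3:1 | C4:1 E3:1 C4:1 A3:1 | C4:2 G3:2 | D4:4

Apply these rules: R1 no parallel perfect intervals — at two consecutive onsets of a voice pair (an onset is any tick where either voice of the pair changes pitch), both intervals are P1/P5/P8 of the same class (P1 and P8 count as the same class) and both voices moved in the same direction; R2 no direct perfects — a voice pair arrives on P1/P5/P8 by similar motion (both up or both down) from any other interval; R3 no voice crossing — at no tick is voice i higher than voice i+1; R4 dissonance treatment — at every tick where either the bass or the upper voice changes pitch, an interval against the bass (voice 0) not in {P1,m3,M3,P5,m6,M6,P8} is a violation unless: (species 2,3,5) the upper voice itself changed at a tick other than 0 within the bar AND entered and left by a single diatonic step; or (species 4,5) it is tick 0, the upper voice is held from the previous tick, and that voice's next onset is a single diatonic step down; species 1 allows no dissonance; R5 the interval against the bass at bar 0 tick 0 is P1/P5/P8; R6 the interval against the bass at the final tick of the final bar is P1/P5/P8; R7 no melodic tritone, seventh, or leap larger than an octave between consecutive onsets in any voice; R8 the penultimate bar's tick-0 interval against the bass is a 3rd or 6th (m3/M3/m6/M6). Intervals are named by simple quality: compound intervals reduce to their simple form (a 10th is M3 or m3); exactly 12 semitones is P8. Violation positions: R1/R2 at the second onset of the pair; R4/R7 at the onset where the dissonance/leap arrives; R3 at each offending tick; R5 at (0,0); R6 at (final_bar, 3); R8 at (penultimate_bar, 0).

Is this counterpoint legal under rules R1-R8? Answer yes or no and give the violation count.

No (7 violations)

bar 0: v0=D3 v1=D4 (P8)
bar 1: v0=C3 v1=E3 (M3)
bar 2: v0=B2 v1=B3 (P8)
bar 3: v0=D3 v1=D4 (P8)
bar 4: v0=E3 v1=C4 (m6)
bar 5: v0=C3 v1=G3 (P5)
bar 6: v0=A2 v1=A3 (P8)
bar 7: v0=C3 v1=C4 (P8)
bar 8: v0=E3 v1=C4 (m6)
bar 9: v0=D3 v1=D4 (P8)
  R7 @ bar1.0: D4->E3 leap 10st
  R1 @ bar2.0: C3/C4 P8 -> B2/B3 P8 similar
  R4 @ bar2.2: B2/F3 TT untreated
  R7 @ bar2.2: B3->F3 leap 6st
  R2 @ bar3.0: B2/G3 m6 -> D3/D4 P8 similar
  R1 @ bar5.0: E3/B3 P5 -> C3/G3 P5 similar
  R2 @ bar7.0: A2/F3 m6 -> C3/C4 P8 similar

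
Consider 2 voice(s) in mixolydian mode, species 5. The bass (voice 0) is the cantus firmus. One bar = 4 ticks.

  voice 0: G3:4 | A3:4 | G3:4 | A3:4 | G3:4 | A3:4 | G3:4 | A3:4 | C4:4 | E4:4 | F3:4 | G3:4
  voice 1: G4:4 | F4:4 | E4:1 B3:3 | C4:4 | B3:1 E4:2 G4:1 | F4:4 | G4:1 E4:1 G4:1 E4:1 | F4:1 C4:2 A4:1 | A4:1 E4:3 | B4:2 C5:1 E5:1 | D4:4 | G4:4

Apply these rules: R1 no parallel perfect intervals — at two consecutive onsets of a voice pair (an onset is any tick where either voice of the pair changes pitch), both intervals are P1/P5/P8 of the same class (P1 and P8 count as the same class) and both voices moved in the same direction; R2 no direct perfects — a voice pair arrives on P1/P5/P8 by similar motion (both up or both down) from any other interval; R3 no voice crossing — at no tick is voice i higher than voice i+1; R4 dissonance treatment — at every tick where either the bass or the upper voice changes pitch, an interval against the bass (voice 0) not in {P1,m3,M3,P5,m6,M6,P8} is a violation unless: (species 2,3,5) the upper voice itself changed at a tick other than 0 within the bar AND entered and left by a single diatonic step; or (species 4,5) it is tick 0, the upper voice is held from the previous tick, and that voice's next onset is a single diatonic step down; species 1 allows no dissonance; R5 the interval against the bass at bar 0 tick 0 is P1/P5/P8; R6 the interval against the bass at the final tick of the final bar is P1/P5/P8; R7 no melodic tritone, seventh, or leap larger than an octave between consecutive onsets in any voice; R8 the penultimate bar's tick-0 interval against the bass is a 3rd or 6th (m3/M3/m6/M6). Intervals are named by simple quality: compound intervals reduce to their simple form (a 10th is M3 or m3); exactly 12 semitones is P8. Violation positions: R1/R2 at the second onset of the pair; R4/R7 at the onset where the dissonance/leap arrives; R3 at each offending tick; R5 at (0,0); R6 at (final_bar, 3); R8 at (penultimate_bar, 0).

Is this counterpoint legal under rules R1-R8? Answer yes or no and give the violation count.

No (4 violations)

bar 0: v0=G3 v1=G4 (P8)
bar 1: v0=A3 v1=F4 (m6)
bar 2: v0=G3 v1=E4 (M6)
bar 3: v0=A3 v1=C4 (m3)
bar 4: v0=G3 v1=B3 (M3)
bar 5: v0=A3 v1=F4 (m6)
bar 6: v0=G3 v1=G4 (P8)
bar 7: v0=A3 v1=F4 (m6)
bar 8: v0=C4 v1=A4 (M6)
bar 9: v0=E4 v1=B4 (P5)
bar 10: v0=F3 v1=D4 (M6)
bar 11: v0=G3 v1=G4 (P8)
  R2 @ bar9.0: C4/E4 M3 -> E4/B4 P5 similar
  R7 @ bar10.0: E4->F3 leap 11st
  R7 @ bar10.0: E5->D4 leap 14st
  R2 @ bar11.0: F3/D4 M6 -> G3/G4 P8 similar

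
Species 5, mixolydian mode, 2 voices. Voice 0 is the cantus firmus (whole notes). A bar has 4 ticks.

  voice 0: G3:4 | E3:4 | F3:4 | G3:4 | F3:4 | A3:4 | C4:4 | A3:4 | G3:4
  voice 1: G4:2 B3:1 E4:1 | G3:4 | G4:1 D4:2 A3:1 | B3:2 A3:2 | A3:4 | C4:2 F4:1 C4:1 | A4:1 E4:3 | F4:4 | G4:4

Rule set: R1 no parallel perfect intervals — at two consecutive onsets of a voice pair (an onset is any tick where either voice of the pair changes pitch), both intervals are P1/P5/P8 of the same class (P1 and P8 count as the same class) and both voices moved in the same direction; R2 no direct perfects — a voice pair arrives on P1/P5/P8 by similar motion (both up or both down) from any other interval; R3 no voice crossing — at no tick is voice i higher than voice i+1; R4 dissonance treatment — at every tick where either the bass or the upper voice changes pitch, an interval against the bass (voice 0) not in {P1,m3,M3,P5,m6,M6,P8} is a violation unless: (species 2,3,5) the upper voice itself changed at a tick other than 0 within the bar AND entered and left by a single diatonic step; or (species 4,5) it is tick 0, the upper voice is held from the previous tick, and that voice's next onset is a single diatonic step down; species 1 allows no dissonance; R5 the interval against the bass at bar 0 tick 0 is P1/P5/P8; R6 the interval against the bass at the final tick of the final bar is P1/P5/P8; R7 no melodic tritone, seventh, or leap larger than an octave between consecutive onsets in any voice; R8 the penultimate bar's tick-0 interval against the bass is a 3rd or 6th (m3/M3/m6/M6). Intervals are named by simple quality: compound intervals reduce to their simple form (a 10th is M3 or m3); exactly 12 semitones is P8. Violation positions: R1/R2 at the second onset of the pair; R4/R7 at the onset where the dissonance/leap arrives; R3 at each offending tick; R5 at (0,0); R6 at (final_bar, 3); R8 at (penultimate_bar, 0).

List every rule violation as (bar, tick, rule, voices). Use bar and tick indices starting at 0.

bar 0: v0=G3 v1=G4 downbeat P8
bar 1: v0=E3 v1=G3 downbeat m3
bar 2: v0=F3 v1=G4 downbeat M2
bar 3: v0=G3 v1=B3 downbeat M3
bar 4: v0=F3 v1=A3 downbeat M3
bar 5: v0=A3 v1=C4 downbeat m3
bar 6: v0=C4 v1=A4 downbeat M6
bar 7: v0=A3 v1=F4 downbeat m6
bar 8: v0=G3 v1=G4 downbeat P8
  -> R4 @ bar 2 tick 0 v(0, 1): F3/G4 M2 untreated
  -> R4 @ bar 3 tick 2 v(0, 1): G3/A3 M2 untreated

(2, 0, R4, (0, 1))
(3, 2, R4, (0, 1))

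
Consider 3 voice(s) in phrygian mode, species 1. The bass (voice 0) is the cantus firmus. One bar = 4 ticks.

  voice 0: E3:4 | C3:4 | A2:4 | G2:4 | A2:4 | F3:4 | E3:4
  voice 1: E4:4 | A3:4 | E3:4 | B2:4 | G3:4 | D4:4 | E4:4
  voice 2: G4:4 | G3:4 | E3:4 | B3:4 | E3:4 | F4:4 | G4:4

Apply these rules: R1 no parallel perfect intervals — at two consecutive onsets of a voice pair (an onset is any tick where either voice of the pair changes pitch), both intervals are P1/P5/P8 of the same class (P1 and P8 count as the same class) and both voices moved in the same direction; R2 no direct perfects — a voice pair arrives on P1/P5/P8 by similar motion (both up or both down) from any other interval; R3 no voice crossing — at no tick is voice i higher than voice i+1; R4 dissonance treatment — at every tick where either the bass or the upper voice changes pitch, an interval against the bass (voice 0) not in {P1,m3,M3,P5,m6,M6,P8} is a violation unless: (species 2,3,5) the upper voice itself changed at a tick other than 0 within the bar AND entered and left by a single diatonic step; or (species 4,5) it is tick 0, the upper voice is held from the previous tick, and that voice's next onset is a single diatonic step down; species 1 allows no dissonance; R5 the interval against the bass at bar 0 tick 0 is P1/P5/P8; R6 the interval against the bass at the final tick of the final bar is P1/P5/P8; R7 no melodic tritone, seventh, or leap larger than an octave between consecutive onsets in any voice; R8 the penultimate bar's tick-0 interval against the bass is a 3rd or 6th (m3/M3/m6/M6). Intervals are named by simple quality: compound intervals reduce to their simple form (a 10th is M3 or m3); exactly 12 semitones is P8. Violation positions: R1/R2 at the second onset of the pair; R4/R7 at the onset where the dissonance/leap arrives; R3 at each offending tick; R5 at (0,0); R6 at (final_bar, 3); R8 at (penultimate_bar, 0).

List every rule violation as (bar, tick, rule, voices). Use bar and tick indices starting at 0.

(0, 0, R5, (0, 2))
(1, 0, R2, (0, 2))
(1, 0, R3, (1, 2))
(1, 1, R3, (1, 2))
(1, 2, R3, (1, 2))
(1, 3, R3, (1, 2))
(2, 0, R1, (0, 2))
(2, 0, R2, (0, 1))
(2, 0, R2, (1, 2))
(4, 0, R3, (1, 2))
(4, 0, R4, (0, 1))
(4, 1, R3, (1, 2))
(4, 2, R3, (1, 2))
(4, 3, R3, (1, 2))
(5, 0, R2, (0, 2))
(5, 0, R7, (2,))
(5, 0, R8, (0, 2))
(6, 3, R6, (0, 2))

bar 0: v0=E3 v1=E4 v2=G4 downbeat m3
bar 1: v0=C3 v1=A3 v2=G3 downbeat P5
bar 2: v0=A2 v1=E3 v2=E3 downbeat P5
bar 3: v0=G2 v1=B2 v2=B3 downbeat M3
bar 4: v0=A2 v1=G3 v2=E3 downbeat P5
bar 5: v0=F3 v1=D4 v2=F4 downbeat P8
bar 6: v0=E3 v1=E4 v2=G4 downbeat m3
  -> R5 @ bar 0 tick 0 v(0, 2): opens on m3
  -> R2 @ bar 1 tick 0 v(0, 2): E3/G4 m3 -> C3/G3 P5 similar
  -> R3 @ bar 1 tick 0 v(1, 2): A3 above G3
  -> R3 @ bar 1 tick 1 v(1, 2): A3 above G3
  -> R3 @ bar 1 tick 2 v(1, 2): A3 above G3
  -> R3 @ bar 1 tick 3 v(1, 2): A3 above G3
  -> R1 @ bar 2 tick 0 v(0, 2): C3/G3 P5 -> A2/E3 P5 similar
  -> R2 @ bar 2 tick 0 v(0, 1): C3/A3 M6 -> A2/E3 P5 similar
  -> R2 @ bar 2 tick 0 v(1, 2): A3/G3 M2 -> E3/E3 P1 similar
  -> R3 @ bar 4 tick 0 v(1, 2): G3 above E3
  -> R4 @ bar 4 tick 0 v(0, 1): A2/G3 m7 untreated
  -> R3 @ bar 4 tick 1 v(1, 2): G3 above E3
  -> R3 @ bar 4 tick 2 v(1, 2): G3 above E3
  -> R3 @ bar 4 tick 3 v(1, 2): G3 above E3
  -> R2 @ bar 5 tick 0 v(0, 2): A2/E3 P5 -> F3/F4 P8 similar
  -> R7 @ bar 5 tick 0 v(2,): E3->F4 leap 13st
  -> R8 @ bar 5 tick 0 v(0, 2): penult P8 not 3rd/6th
  -> R6 @ bar 6 tick 3 v(0, 2): closes on m3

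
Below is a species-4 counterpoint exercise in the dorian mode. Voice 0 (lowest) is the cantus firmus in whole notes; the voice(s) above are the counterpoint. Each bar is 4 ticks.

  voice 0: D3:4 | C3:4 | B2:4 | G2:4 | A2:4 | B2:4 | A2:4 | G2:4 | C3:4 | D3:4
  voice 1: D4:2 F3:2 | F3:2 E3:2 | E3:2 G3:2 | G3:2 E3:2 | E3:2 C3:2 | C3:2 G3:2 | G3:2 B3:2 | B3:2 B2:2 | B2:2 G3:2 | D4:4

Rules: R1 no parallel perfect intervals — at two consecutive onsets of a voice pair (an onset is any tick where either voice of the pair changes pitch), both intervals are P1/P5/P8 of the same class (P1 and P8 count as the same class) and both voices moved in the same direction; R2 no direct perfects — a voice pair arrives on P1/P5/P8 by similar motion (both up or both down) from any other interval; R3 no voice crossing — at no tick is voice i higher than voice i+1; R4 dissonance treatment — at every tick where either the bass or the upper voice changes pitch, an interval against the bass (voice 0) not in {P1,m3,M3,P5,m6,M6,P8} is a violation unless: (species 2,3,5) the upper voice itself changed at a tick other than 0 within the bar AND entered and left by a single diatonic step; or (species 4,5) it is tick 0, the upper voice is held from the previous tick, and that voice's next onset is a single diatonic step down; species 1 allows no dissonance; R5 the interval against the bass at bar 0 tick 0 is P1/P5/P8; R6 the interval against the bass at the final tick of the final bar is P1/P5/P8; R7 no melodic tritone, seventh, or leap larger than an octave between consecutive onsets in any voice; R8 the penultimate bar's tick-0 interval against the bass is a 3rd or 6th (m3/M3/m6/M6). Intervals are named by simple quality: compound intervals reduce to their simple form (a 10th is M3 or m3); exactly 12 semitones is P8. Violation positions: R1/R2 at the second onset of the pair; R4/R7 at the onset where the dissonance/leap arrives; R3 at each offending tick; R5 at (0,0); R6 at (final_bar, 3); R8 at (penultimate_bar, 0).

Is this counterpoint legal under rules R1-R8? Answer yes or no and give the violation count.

No (9 violations)

bar 0: v0=D3 v1=D4 (P8)
bar 1: v0=C3 v1=F3 (P4)
bar 2: v0=B2 v1=E3 (P4)
bar 3: v0=G2 v1=G3 (P8)
bar 4: v0=A2 v1=E3 (P5)
bar 5: v0=B2 v1=C3 (m2)
bar 6: v0=A2 v1=G3 (m7)
bar 7: v0=G2 v1=B3 (M3)
bar 8: v0=C3 v1=B2 (m2)
bar 9: v0=D3 v1=D4 (P8)
  R4 @ bar2.0: B2/E3 P4 untreated
  R4 @ bar5.0: B2/C3 m2 untreated
  R4 @ bar6.0: A2/G3 m7 untreated
  R4 @ bar6.2: A2/B3 M2 untreated
  R3 @ bar8.0: C3 above B2
  R4 @ bar8.0: C3/B2 m2 untreated
  R8 @ bar8.0: penult m2 not 3rd/6th
  R3 @ bar8.1: C3 above B2
  R2 @ bar9.0: C3/G3 P5 -> D3/D4 P8 similar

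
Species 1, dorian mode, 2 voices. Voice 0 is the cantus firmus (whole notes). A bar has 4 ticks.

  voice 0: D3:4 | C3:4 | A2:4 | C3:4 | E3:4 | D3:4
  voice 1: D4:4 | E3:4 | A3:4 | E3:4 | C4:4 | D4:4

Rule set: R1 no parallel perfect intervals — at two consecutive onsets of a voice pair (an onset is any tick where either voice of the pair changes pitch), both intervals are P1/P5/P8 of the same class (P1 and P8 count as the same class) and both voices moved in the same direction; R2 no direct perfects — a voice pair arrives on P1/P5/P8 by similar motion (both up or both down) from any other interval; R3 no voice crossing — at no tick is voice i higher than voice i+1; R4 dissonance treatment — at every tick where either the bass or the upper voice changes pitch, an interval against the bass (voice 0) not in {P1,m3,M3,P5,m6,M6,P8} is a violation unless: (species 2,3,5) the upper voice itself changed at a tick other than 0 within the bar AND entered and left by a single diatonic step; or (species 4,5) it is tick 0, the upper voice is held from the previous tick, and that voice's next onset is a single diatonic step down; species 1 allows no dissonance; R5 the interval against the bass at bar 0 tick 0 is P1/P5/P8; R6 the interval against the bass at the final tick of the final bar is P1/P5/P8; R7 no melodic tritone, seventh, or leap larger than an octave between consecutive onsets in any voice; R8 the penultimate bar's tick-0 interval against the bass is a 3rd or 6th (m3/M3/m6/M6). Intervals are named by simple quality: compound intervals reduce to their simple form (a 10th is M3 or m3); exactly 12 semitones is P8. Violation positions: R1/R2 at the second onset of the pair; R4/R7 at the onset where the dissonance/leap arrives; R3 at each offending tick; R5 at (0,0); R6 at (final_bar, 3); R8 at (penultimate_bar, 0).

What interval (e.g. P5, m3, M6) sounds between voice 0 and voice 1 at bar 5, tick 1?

voice 0=D3 voice 1=D4 -> P8

P8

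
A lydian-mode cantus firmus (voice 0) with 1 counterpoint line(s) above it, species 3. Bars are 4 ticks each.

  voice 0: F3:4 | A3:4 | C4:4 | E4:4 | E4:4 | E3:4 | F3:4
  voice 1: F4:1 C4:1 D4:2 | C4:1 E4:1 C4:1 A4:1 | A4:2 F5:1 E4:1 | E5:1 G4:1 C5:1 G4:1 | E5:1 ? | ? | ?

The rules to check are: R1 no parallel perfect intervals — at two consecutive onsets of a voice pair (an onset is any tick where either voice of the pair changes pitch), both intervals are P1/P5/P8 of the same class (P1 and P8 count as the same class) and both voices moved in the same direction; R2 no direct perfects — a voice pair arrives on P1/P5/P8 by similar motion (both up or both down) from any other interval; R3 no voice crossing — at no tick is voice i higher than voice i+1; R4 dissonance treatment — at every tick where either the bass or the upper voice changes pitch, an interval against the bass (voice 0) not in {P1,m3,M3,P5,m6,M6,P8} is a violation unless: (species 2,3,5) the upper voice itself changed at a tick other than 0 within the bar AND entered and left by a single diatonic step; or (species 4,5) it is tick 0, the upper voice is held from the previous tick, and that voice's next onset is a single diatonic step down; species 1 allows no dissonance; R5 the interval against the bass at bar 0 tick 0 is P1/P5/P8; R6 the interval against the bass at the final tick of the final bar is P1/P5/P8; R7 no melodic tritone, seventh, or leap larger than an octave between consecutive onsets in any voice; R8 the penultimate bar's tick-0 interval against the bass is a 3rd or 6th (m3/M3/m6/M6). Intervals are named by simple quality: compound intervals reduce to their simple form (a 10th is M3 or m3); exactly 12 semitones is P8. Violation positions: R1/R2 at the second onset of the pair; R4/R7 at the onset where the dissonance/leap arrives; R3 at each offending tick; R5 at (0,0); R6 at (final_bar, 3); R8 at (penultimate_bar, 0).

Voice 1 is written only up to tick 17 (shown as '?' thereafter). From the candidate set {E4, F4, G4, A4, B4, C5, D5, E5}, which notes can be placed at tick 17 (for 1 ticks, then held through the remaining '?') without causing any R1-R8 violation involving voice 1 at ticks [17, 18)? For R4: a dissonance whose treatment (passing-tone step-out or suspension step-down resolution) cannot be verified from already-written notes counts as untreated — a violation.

{B4, C5, E4, E5, G4}

E4: legal
F4: violates R4,R7
G4: legal
A4: violates R4
B4: legal
C5: legal
D5: violates R4
E5: legal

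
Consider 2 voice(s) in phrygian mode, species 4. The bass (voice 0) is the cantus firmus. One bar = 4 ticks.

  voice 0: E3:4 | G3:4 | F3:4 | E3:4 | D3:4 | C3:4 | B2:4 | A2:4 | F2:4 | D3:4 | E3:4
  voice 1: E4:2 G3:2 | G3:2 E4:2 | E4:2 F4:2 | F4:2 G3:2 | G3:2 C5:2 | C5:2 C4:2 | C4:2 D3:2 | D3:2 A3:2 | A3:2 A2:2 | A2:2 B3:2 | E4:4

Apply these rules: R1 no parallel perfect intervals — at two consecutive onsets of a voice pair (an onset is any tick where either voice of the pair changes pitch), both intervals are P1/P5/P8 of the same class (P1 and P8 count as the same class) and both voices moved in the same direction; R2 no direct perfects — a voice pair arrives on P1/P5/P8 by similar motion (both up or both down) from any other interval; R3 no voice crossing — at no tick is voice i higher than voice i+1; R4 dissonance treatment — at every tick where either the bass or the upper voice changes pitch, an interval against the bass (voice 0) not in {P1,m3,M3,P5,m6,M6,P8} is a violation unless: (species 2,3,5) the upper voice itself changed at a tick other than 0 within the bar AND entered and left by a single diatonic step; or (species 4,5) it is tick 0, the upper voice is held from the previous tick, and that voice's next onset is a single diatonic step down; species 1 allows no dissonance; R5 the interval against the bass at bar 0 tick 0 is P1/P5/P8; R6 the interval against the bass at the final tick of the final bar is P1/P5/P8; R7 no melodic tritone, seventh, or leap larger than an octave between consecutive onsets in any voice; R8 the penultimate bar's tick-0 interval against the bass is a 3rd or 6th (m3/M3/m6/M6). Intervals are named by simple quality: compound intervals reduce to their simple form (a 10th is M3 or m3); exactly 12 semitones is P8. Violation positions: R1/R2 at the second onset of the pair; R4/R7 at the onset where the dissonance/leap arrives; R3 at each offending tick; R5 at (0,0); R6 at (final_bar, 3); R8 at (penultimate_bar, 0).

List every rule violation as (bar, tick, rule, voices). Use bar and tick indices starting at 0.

bar 0: v0=E3 v1=E4 downbeat P8
bar 1: v0=G3 v1=G3 downbeat P1
bar 2: v0=F3 v1=E4 downbeat M7
bar 3: v0=E3 v1=F4 downbeat m2
bar 4: v0=D3 v1=G3 downbeat P4
bar 5: v0=C3 v1=C5 downbeat P1
bar 6: v0=B2 v1=C4 downbeat m2
bar 7: v0=A2 v1=D3 downbeat P4
bar 8: v0=F2 v1=A3 downbeat M3
bar 9: v0=D3 v1=A2 downbeat P4
bar 10: v0=E3 v1=E4 downbeat P8
  -> R4 @ bar 2 tick 0 v(0, 1): F3/E4 M7 untreated
  -> R4 @ bar 3 tick 0 v(0, 1): E3/F4 m2 untreated
  -> R7 @ bar 3 tick 2 v(1,): F4->G3 leap 10st
  -> R4 @ bar 4 tick 0 v(0, 1): D3/G3 P4 untreated
  -> R4 @ bar 4 tick 2 v(0, 1): D3/C5 m7 untreated
  -> R7 @ bar 4 tick 2 v(1,): G3->C5 leap 17st
  -> R4 @ bar 6 tick 0 v(0, 1): B2/C4 m2 untreated
  -> R7 @ bar 6 tick 2 v(1,): C4->D3 leap 10st
  -> R4 @ bar 7 tick 0 v(0, 1): A2/D3 P4 untreated
  -> R3 @ bar 9 tick 0 v(0, 1): D3 above A2
  -> R4 @ bar 9 tick 0 v(0, 1): D3/A2 P4 untreated
  -> R8 @ bar 9 tick 0 v(0, 1): penult P4 not 3rd/6th
  -> R3 @ bar 9 tick 1 v(0, 1): D3 above A2
  -> R7 @ bar 9 tick 2 v(1,): A2->B3 leap 14st
  -> R2 @ bar 10 tick 0 v(0, 1): D3/B3 M6 -> E3/E4 P8 similar

(2, 0, R4, (0, 1))
(3, 0, R4, (0, 1))
(3, 2, R7, (1,))
(4, 0, R4, (0, 1))
(4, 2, R4, (0, 1))
(4, 2, R7, (1,))
(6, 0, R4, (0, 1))
(6, 2, R7, (1,))
(7, 0, R4, (0, 1))
(9, 0, R3, (0, 1))
(9, 0, R4, (0, 1))
(9, 0, R8, (0, 1))
(9, 1, R3, (0, 1))
(9, 2, R7, (1,))
(10, 0, R2, (0, 1))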